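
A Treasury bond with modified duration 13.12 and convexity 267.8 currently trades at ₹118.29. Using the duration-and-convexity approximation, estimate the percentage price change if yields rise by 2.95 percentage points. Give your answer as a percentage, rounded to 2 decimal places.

-27.05%

Duration effect: -D_mod·Δy = -13.12 × (+0.0295) = -0.387040
Convexity effect: ½·C·(Δy)² = 0.5 × 267.8 × (0.0295)² = +0.116526475
ΔP/P ≈ -0.387040 + 0.116526475 = -0.270513525
= -27.0513525%.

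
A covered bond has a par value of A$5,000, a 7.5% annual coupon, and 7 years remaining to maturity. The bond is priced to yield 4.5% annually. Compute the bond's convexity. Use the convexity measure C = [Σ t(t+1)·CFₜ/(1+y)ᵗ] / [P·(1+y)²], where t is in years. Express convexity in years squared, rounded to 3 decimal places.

With y = 0.045:
  t   CF        PV=CF/(1+0.045)^t    t·PV        t(t+1)·PV
  1       375.00       358.8517       358.8517         717.7033
  2       375.00       343.3987       686.7975       2,060.3924
  3       375.00       328.6112       985.8337       3,943.3347
  4       375.00       314.4605     1,257.8420       6,289.2101
  5       375.00       300.9191     1,504.5957       9,027.5743
  6       375.00       287.9609     1,727.7654      12,094.3579
  7     5,375.00     3,949.7030    27,647.9207     221,183.3658
  Σ                  5,883.9051    34,169.6067     255,315.9384
P = 5,883.9051.
Convexity = Σ t(t+1)·PV / [P·(1+y)²] = 255,315.9384 / (5,883.9051 × 1.092025) = 39.73559.

39.736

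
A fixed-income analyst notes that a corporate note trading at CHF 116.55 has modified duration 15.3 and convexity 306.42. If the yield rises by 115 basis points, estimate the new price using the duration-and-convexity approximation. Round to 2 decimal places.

CHF 98.40

Duration effect: -D_mod·Δy = -15.3 × (+0.0115) = -0.175950
Convexity effect: ½·C·(Δy)² = 0.5 × 306.42 × (0.0115)² = +0.0202620225
ΔP/P ≈ -0.175950 + 0.0202620225 = -0.1556879775
New price ≈ 116.55 × (1 - 0.1556879775) = 98.404566222375.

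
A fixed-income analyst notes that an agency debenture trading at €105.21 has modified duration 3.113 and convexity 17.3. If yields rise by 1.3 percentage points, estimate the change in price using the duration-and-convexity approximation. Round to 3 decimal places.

-€4.104

Duration effect: -D_mod·Δy = -3.113 × (+0.013) = -0.040469
Convexity effect: ½·C·(Δy)² = 0.5 × 17.3 × (0.013)² = +0.00146185
ΔP/P ≈ -0.040469 + 0.00146185 = -0.03900715
ΔP ≈ 105.21 × (-0.03900715) = -4.1039422515.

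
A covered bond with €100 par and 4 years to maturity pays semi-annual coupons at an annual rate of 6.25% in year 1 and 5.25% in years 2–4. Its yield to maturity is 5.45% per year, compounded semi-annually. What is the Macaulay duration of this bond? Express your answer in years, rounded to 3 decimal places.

3.630 years

Periodic yield y = 0.02725. Discount each cash flow and weight by its period:
  t   CF        PV=CF/(1+0.02725)^t    t·PV
  1        3.125         3.0421         3.0421
  2        3.125         2.9614         5.9228
  3        2.625         2.4216         7.2648
  4        2.625         2.3574         9.4294
  5        2.625         2.2948        11.4741
  6        2.625         2.2339        13.4037
  7        2.625         2.1747        15.2228
  8      102.625        82.7645       662.1158
  Σ                    100.2504       727.8755
Price P = Σ PV = 100.2504.
Macaulay duration = Σ(t·PV) / P = 727.8755 / 100.2504 = 7.26058 half-year periods.
In years: 7.26058 / 2 = 3.63029 years.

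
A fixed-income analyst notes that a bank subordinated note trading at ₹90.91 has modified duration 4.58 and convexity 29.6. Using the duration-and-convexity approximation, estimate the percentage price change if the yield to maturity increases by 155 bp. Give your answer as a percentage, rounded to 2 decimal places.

-6.74%

Duration effect: -D_mod·Δy = -4.58 × (+0.0155) = -0.070990
Convexity effect: ½·C·(Δy)² = 0.5 × 29.6 × (0.0155)² = +0.0035557
ΔP/P ≈ -0.070990 + 0.0035557 = -0.0674343
= -6.74343%.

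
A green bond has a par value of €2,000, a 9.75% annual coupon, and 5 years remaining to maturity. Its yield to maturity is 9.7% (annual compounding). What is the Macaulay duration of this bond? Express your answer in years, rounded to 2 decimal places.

Periodic yield y = 0.097. Discount each cash flow and weight by its year:
  t   CF        PV=CF/(1+0.097)^t    t·PV
  1       195.00       177.7575       177.7575
  2       195.00       162.0397       324.0793
  3       195.00       147.7116       443.1349
  4       195.00       134.6505       538.6022
  5     2,195.00     1,381.6606     6,908.3032
  Σ                  2,003.8200     8,391.8772
Price P = Σ PV = 2,003.8200.
Macaulay duration = Σ(t·PV) / P = 8,391.8772 / 2,003.8200 = 4.18794 years.

4.19 years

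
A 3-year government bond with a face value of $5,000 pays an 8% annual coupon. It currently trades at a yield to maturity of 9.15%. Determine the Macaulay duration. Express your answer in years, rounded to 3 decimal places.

2.780 years

Periodic yield y = 0.0915. Discount each cash flow and weight by its year:
  t   CF        PV=CF/(1+0.0915)^t    t·PV
  1       400.00       366.4682       366.4682
  2       400.00       335.7473       671.4946
  3     5,400.00     4,152.6233    12,457.8700
  Σ                  4,854.8388    13,495.8327
Price P = Σ PV = 4,854.8388.
Macaulay duration = Σ(t·PV) / P = 13,495.8327 / 4,854.8388 = 2.77987 years.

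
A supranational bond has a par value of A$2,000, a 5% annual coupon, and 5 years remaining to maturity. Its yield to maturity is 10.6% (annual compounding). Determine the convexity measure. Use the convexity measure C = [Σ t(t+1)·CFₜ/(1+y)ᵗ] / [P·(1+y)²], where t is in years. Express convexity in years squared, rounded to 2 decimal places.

21.17

With y = 0.106:
  t   CF        PV=CF/(1+0.106)^t    t·PV        t(t+1)·PV
  1       100.00        90.4159        90.4159         180.8318
  2       100.00        81.7504       163.5007         490.5022
  3       100.00        73.9153       221.7460         886.9842
  4       100.00        66.8312       267.3249       1,336.6247
  5     2,100.00     1,268.9475     6,344.7376      38,068.4255
  Σ                  1,581.8604     7,087.7252      40,963.3684
P = 1,581.8604.
Convexity = Σ t(t+1)·PV / [P·(1+y)²] = 40,963.3684 / (1,581.8604 × 1.223236) = 21.16982.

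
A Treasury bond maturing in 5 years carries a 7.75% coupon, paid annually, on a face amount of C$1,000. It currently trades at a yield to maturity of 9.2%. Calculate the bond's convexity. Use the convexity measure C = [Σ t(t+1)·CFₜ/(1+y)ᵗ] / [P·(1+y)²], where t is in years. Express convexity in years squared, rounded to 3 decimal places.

With y = 0.092:
  t   CF        PV=CF/(1+0.092)^t    t·PV        t(t+1)·PV
  1        77.50        70.9707        70.9707         141.9414
  2        77.50        64.9915       129.9830         389.9489
  3        77.50        59.5160       178.5480         714.1921
  4        77.50        54.5018       218.0074       1,090.0368
  5     1,077.50       693.9115     3,469.5575      20,817.3451
  Σ                    943.8915     4,067.0665      23,153.4642
P = 943.8915.
Convexity = Σ t(t+1)·PV / [P·(1+y)²] = 23,153.4642 / (943.8915 × 1.192464) = 20.57068.

20.571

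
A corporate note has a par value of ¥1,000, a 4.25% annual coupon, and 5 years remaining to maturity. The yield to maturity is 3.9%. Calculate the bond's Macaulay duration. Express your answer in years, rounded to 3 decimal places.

Periodic yield y = 0.039. Discount each cash flow and weight by its year:
  t   CF        PV=CF/(1+0.039)^t    t·PV
  1        42.50        40.9047        40.9047
  2        42.50        39.3693        78.7386
  3        42.50        37.8915       113.6746
  4        42.50        36.4692       145.8770
  5     1,042.50       860.9904     4,304.9522
  Σ                  1,015.6252     4,684.1471
Price P = Σ PV = 1,015.6252.
Macaulay duration = Σ(t·PV) / P = 4,684.1471 / 1,015.6252 = 4.61208 years.

4.612 years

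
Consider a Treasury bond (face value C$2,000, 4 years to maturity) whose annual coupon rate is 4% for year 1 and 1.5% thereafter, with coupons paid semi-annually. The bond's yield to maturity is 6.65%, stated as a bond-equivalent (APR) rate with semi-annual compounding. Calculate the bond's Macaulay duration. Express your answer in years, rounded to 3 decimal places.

Periodic yield y = 0.03325. Discount each cash flow and weight by its period:
  t   CF        PV=CF/(1+0.03325)^t    t·PV
  1        40.00        38.7128        38.7128
  2        40.00        37.4670        74.9340
  3        15.00        13.5980        40.7940
  4        15.00        13.1604        52.6417
  5        15.00        12.7369        63.6846
  6        15.00        12.3270        73.9622
  7        15.00        11.9304        83.5125
  8     2,015.00     1,551.0712    12,408.5697
  Σ                  1,691.0038    12,836.8115
Price P = Σ PV = 1,691.0038.
Macaulay duration = Σ(t·PV) / P = 12,836.8115 / 1,691.0038 = 7.59124 half-year periods.
In years: 7.59124 / 2 = 3.79562 years.

3.796 years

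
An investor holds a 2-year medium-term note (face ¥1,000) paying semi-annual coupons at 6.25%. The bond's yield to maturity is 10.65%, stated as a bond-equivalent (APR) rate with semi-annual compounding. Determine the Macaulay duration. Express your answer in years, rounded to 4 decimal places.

Periodic yield y = 0.05325. Discount each cash flow and weight by its period:
  t   CF        PV=CF/(1+0.05325)^t    t·PV
  1        31.25        29.6701        29.6701
  2        31.25        28.1700        56.3400
  3        31.25        26.7458        80.2374
  4     1,031.25       837.9886     3,351.9542
  Σ                    922.5744     3,518.2017
Price P = Σ PV = 922.5744.
Macaulay duration = Σ(t·PV) / P = 3,518.2017 / 922.5744 = 3.81346 half-year periods.
In years: 3.81346 / 2 = 1.90673 years.

1.9067 years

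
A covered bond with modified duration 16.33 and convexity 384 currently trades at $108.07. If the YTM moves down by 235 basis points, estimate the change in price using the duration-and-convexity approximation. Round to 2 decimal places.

Duration effect: -D_mod·Δy = -16.33 × (-0.0235) = +0.383755
Convexity effect: ½·C·(Δy)² = 0.5 × 384 × (-0.0235)² = +0.1060320
ΔP/P ≈ +0.383755 + 0.1060320 = +0.489787
ΔP ≈ 108.07 × (+0.489787) = +52.93128109.

+$52.93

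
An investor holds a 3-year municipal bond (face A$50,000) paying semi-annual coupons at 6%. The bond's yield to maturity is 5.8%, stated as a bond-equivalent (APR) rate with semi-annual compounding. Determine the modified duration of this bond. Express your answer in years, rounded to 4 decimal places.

Periodic yield y = 0.029. First find Macaulay duration:
  t   CF        PV=CF/(1+0.029)^t    t·PV
  1     1,500.00     1,457.7259     1,457.7259
  2     1,500.00     1,416.6433     2,833.2866
  3     1,500.00     1,376.7185     4,130.1554
  4     1,500.00     1,337.9188     5,351.6752
  5     1,500.00     1,300.2126     6,501.0632
  6    51,500.00    43,382.5405   260,295.2427
  Σ                 50,271.7596   280,569.1491
P = 50,271.7596; Macaulay duration = 280,569.1491 / 50,271.7596 = 5.58105 half-year periods = 2.79052 years.
Modified duration = D_Mac / (1 + y) = 2.79052 / 1.029 = 2.71188 years.

2.7119 years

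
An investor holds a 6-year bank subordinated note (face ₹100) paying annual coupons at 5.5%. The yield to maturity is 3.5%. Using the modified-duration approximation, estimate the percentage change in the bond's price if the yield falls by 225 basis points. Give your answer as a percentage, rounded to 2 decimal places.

+11.55%

Periodic yield y = 0.035. Modified duration first:
  t   CF        PV=CF/(1+0.035)^t    t·PV
  1         5.50         5.3140         5.3140
  2         5.50         5.1343        10.2686
  3         5.50         4.9607        14.8821
  4         5.50         4.7929        19.1717
  5         5.50         4.6309        23.1543
  6       105.50        85.8243       514.9459
  Σ                    110.6571       587.7366
P = 110.6571; D_Mac = 5.31133 yrs; D_mod = 5.31133/(1+0.035) = 5.13172 yrs.
ΔP/P ≈ -D_mod · Δy = -5.13172 × (-0.0225) = +0.115464 = +11.5464%.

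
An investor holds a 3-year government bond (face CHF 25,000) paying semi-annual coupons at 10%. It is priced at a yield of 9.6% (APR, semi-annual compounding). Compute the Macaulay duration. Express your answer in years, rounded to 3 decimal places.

Periodic yield y = 0.048. Discount each cash flow and weight by its period:
  t   CF        PV=CF/(1+0.048)^t    t·PV
  1     1,250.00     1,192.7481     1,192.7481
  2     1,250.00     1,138.1184     2,276.2368
  3     1,250.00     1,085.9908     3,257.9725
  4     1,250.00     1,036.2508     4,145.0032
  5     1,250.00       988.7889     4,943.9447
  6    26,250.00    19,813.5188   118,881.1129
  Σ                 25,255.4159   134,697.0183
Price P = Σ PV = 25,255.4159.
Macaulay duration = Σ(t·PV) / P = 134,697.0183 / 25,255.4159 = 5.33339 half-year periods.
In years: 5.33339 / 2 = 2.66670 years.

2.667 years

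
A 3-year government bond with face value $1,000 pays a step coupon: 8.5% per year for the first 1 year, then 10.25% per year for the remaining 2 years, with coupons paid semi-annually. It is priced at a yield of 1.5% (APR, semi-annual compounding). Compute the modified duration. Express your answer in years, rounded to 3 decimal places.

Periodic yield y = 0.0075. First find Macaulay duration:
  t   CF        PV=CF/(1+0.0075)^t    t·PV
  1        42.50        42.1836        42.1836
  2        42.50        41.8696        83.7392
  3        51.25        50.1140       150.3419
  4        51.25        49.7409       198.9636
  5        51.25        49.3706       246.8531
  6     1,051.25     1,005.1611     6,030.9667
  Σ                  1,238.4398     6,753.0481
P = 1,238.4398; Macaulay duration = 6,753.0481 / 1,238.4398 = 5.45287 half-year periods = 2.72643 years.
Modified duration = D_Mac / (1 + y) = 2.72643 / 1.0075 = 2.70614 years.

2.706 years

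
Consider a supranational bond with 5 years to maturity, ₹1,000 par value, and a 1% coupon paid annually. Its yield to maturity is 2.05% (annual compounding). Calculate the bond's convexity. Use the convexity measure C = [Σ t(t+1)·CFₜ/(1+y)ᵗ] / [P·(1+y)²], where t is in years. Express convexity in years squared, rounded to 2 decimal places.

With y = 0.0205:
  t   CF        PV=CF/(1+0.0205)^t    t·PV        t(t+1)·PV
  1        10.00         9.7991         9.7991          19.5982
  2        10.00         9.6023        19.2045          57.6136
  3        10.00         9.4094        28.2281         112.9126
  4        10.00         9.2204        36.8814         184.4072
  5     1,010.00       912.5493     4,562.7464      27,376.4785
  Σ                    950.5804     4,656.8597      27,751.0102
P = 950.5804.
Convexity = Σ t(t+1)·PV / [P·(1+y)²] = 27,751.0102 / (950.5804 × 1.041420) = 28.03263.

28.03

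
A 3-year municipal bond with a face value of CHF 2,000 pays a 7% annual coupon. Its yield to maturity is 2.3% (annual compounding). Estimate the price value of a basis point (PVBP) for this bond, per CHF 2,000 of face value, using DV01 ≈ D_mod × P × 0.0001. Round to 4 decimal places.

CHF 0.6257

Periodic yield y = 0.023.
  t   CF        PV=CF/(1+0.023)^t    t·PV
  1       140.00       136.8524       136.8524
  2       140.00       133.7756       267.5511
  3     2,140.00     1,998.8807     5,996.6421
  Σ                  2,269.5086     6,401.0456
P = 2,269.5086; D_Mac = 2.82045 yrs; D_mod = 2.75704 yrs.
DV01 ≈ 2.75704 × 2,269.5086 × 0.0001 = 0.625713.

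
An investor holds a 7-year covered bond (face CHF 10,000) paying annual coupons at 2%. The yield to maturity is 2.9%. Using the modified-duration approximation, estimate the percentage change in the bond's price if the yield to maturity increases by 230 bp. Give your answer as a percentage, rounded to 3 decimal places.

Periodic yield y = 0.029. Modified duration first:
  t   CF        PV=CF/(1+0.029)^t    t·PV
  1       200.00       194.3635       194.3635
  2       200.00       188.8858       377.7715
  3       200.00       183.5625       550.6874
  4       200.00       178.3892       713.5567
  5       200.00       173.3617       866.8084
  6       200.00       168.4759     1,010.8553
  7    10,200.00     8,350.1168    58,450.8173
  Σ                  9,437.1552    62,164.8602
P = 9,437.1552; D_Mac = 6.58725 yrs; D_mod = 6.58725/(1+0.029) = 6.40160 yrs.
ΔP/P ≈ -D_mod · Δy = -6.40160 × (+0.023) = -0.147237 = -14.7237%.

-14.724%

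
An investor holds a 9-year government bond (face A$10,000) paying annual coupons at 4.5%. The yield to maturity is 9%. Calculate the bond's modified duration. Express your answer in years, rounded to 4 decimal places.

6.7083 years

Periodic yield y = 0.09. First find Macaulay duration:
  t   CF        PV=CF/(1+0.09)^t    t·PV
  1       450.00       412.8440       412.8440
  2       450.00       378.7560       757.5120
  3       450.00       347.4826     1,042.4477
  4       450.00       318.7913     1,275.1654
  5       450.00       292.4691     1,462.3456
  6       450.00       268.3203     1,609.9218
  7       450.00       246.1654     1,723.1579
  8       450.00       225.8398     1,806.7186
  9    10,450.00     4,811.4703    43,303.2327
  Σ                  7,302.1389    53,393.3457
P = 7,302.1389; Macaulay duration = 53,393.3457 / 7,302.1389 = 7.31201 years.
Modified duration = D_Mac / (1 + y) = 7.31201 / 1.09 = 6.70827 years.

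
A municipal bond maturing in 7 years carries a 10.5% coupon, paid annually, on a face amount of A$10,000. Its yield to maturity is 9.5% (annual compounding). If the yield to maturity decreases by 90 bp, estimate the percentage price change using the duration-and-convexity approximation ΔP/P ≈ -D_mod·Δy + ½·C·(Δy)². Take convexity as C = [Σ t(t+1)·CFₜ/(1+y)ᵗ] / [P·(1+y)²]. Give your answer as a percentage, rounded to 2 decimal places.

With y = 0.095:
  t   CF        PV=CF/(1+0.095)^t    t·PV        t(t+1)·PV
  1     1,050.00       958.9041       958.9041       1,917.8082
  2     1,050.00       875.7115     1,751.4230       5,254.2691
  3     1,050.00       799.7365     2,399.2096       9,596.8385
  4     1,050.00       730.3530     2,921.4120      14,607.0602
  5     1,050.00       666.9890     3,334.9452      20,009.6715
  6     1,050.00       609.1224     3,654.7345      25,583.1416
  7    11,050.00     5,854.1446    40,979.0120     327,832.0963
  Σ                 10,494.9612    55,999.6406     404,800.8854
P = 10,494.9612; D_Mac = 5.33586 yrs; D_mod = 4.87293 yrs; C = 32.16862.
Duration effect: -4.87293 × (-0.009) = +0.043856
Convexity effect: 0.5 × 32.16862 × (-0.009)² = +0.0013028
ΔP/P ≈ +0.043856 + 0.0013028 = +0.045159 = +4.5159%.

+4.52%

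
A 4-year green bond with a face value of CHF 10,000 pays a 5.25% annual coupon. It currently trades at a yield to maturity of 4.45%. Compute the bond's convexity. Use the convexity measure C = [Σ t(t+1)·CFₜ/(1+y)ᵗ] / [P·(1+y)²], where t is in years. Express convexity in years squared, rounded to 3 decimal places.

16.597

With y = 0.0445:
  t   CF        PV=CF/(1+0.0445)^t    t·PV        t(t+1)·PV
  1       525.00       502.6328       502.6328       1,005.2657
  2       525.00       481.2186       962.4372       2,887.3117
  3       525.00       460.7167     1,382.1501       5,528.6006
  4    10,525.00     8,842.7700    35,371.0798     176,855.3992
  Σ                 10,287.3381    38,218.3001     186,276.5771
P = 10,287.3381.
Convexity = Σ t(t+1)·PV / [P·(1+y)²] = 186,276.5771 / (10,287.3381 × 1.090980) = 16.59733.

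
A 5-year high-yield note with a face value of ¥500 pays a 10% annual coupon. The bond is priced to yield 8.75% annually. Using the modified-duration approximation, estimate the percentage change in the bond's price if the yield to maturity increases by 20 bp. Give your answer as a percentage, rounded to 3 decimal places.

Periodic yield y = 0.0875. Modified duration first:
  t   CF        PV=CF/(1+0.0875)^t    t·PV
  1        50.00        45.9770        45.9770
  2        50.00        42.2777        84.5554
  3        50.00        38.8761       116.6282
  4        50.00        35.7481       142.9924
  5       550.00       361.5900     1,807.9498
  Σ                    524.4688     2,198.1028
P = 524.4688; D_Mac = 4.19110 yrs; D_mod = 4.19110/(1+0.0875) = 3.85389 yrs.
ΔP/P ≈ -D_mod · Δy = -3.85389 × (+0.002) = -0.007708 = -0.7708%.

-0.771%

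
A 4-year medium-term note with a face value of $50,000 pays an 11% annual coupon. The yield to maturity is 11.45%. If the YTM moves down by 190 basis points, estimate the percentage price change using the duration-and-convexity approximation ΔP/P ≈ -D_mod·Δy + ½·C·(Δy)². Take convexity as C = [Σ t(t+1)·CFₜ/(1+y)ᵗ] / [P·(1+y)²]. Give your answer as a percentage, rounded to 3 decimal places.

+6.101%

With y = 0.1145:
  t   CF        PV=CF/(1+0.1145)^t    t·PV        t(t+1)·PV
  1     5,500.00     4,934.9484     4,934.9484       9,869.8968
  2     5,500.00     4,427.9483     8,855.8966      26,567.6899
  3     5,500.00     3,973.0357    11,919.1072      47,676.4288
  4    55,500.00    35,972.6715   143,890.6860     719,453.4301
  Σ                 49,308.6040   169,600.6383     803,567.4457
P = 49,308.6040; D_Mac = 3.43957 yrs; D_mod = 3.08620 yrs; C = 13.12017.
Duration effect: -3.08620 × (-0.019) = +0.058638
Convexity effect: 0.5 × 13.12017 × (-0.019)² = +0.0023682
ΔP/P ≈ +0.058638 + 0.0023682 = +0.061006 = +6.1006%.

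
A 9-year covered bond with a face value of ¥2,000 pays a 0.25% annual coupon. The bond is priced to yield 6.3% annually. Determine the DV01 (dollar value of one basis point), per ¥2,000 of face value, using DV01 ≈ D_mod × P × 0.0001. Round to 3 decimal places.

¥0.992

Periodic yield y = 0.063.
  t   CF        PV=CF/(1+0.063)^t    t·PV
  1         5.00         4.7037         4.7037
  2         5.00         4.4249         8.8498
  3         5.00         4.1627        12.4880
  4         5.00         3.9159        15.6638
  5         5.00         3.6839        18.4193
  6         5.00         3.4655        20.7932
  7         5.00         3.2601        22.8210
  8         5.00         3.0669        24.5354
  9     2,005.00     1,156.9511    10,412.5597
  Σ                  1,187.6347    10,540.8340
P = 1,187.6347; D_Mac = 8.87548 yrs; D_mod = 8.34947 yrs.
DV01 ≈ 8.34947 × 1,187.6347 × 0.0001 = 0.991612.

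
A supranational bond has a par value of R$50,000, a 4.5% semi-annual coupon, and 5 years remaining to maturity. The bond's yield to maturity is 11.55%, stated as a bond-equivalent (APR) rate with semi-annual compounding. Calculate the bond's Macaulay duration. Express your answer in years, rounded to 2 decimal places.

4.44 years

Periodic yield y = 0.05775. Discount each cash flow and weight by its period:
  t   CF        PV=CF/(1+0.05775)^t    t·PV
  1     1,125.00     1,063.5784     1,063.5784
  2     1,125.00     1,005.5101     2,011.0203
  3     1,125.00       950.6123     2,851.8368
  4     1,125.00       898.7117     3,594.8467
  5     1,125.00       849.6447     4,248.2235
  6     1,125.00       803.2566     4,819.5398
  7     1,125.00       759.4012     5,315.8085
  8     1,125.00       717.9402     5,743.5213
  9     1,125.00       678.7428     6,108.6849
  10   51,125.00    29,161.0381   291,610.3814
  Σ                 36,888.4361   327,367.4416
Price P = Σ PV = 36,888.4361.
Macaulay duration = Σ(t·PV) / P = 327,367.4416 / 36,888.4361 = 8.87453 half-year periods.
In years: 8.87453 / 2 = 4.43726 years.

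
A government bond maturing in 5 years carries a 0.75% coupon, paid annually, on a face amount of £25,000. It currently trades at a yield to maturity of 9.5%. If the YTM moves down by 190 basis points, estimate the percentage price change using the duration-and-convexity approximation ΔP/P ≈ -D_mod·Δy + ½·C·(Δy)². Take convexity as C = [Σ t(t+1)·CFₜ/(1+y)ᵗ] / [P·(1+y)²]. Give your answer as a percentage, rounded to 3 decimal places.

+8.952%

With y = 0.095:
  t   CF        PV=CF/(1+0.095)^t    t·PV        t(t+1)·PV
  1       187.50       171.2329       171.2329         342.4658
  2       187.50       156.3771       312.7541         938.2623
  3       187.50       142.8101       428.4303       1,713.7212
  4       187.50       130.4202       521.6807       2,608.4036
  5    25,187.50    15,999.7968    79,998.9841     479,993.9046
  Σ                 16,600.6370    81,433.0821     485,596.7574
P = 16,600.6370; D_Mac = 4.90542 yrs; D_mod = 4.47983 yrs; C = 24.39623.
Duration effect: -4.47983 × (-0.019) = +0.085117
Convexity effect: 0.5 × 24.39623 × (-0.019)² = +0.0044035
ΔP/P ≈ +0.085117 + 0.0044035 = +0.089520 = +8.9520%.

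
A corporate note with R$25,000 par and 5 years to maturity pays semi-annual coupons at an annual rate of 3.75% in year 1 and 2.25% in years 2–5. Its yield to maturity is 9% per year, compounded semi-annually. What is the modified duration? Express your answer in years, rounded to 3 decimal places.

4.431 years

Periodic yield y = 0.045. First find Macaulay duration:
  t   CF        PV=CF/(1+0.045)^t    t·PV
  1       468.75       448.5646       448.5646
  2       468.75       429.2484       858.4968
  3       281.25       246.4584       739.3753
  4       281.25       235.8454       943.3815
  5       281.25       225.6894     1,128.4468
  6       281.25       215.9707     1,295.8241
  7       281.25       206.6705     1,446.6935
  8       281.25       197.7708     1,582.1665
  9       281.25       189.2544     1,703.2893
  10   25,281.25    16,279.2967   162,792.9671
  Σ                 18,674.7692   172,939.2055
P = 18,674.7692; Macaulay duration = 172,939.2055 / 18,674.7692 = 9.26058 half-year periods = 4.63029 years.
Modified duration = D_Mac / (1 + y) = 4.63029 / 1.045 = 4.43090 years.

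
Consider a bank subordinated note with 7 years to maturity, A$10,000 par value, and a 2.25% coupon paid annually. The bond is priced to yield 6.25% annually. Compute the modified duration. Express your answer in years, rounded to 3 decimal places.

6.100 years

Periodic yield y = 0.0625. First find Macaulay duration:
  t   CF        PV=CF/(1+0.0625)^t    t·PV
  1       225.00       211.7647       211.7647
  2       225.00       199.3080       398.6159
  3       225.00       187.5840       562.7519
  4       225.00       176.5496       706.1984
  5       225.00       166.1643       830.8217
  6       225.00       156.3900       938.3398
  7    10,225.00     6,688.9931    46,822.9514
  Σ                  7,786.7536    50,471.4439
P = 7,786.7536; Macaulay duration = 50,471.4439 / 7,786.7536 = 6.48171 years.
Modified duration = D_Mac / (1 + y) = 6.48171 / 1.0625 = 6.10043 years.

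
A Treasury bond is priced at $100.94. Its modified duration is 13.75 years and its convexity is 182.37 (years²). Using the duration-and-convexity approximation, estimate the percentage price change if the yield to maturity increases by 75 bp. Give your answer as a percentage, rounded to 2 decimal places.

-9.80%

Duration effect: -D_mod·Δy = -13.75 × (+0.0075) = -0.103125
Convexity effect: ½·C·(Δy)² = 0.5 × 182.37 × (0.0075)² = +0.00512915625
ΔP/P ≈ -0.103125 + 0.00512915625 = -0.09799584375
= -9.799584375%.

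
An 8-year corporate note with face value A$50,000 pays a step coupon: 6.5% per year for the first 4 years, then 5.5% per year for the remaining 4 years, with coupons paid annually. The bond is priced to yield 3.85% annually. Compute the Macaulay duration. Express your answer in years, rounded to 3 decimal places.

6.624 years

Periodic yield y = 0.0385. Discount each cash flow and weight by its year:
  t   CF        PV=CF/(1+0.0385)^t    t·PV
  1     3,250.00     3,129.5137     3,129.5137
  2     3,250.00     3,013.4942     6,026.9884
  3     3,250.00     2,901.7758     8,705.3275
  4     3,250.00     2,794.1992    11,176.7966
  5     2,750.00     2,276.6705    11,383.3527
  6     2,750.00     2,192.2682    13,153.6093
  7     2,750.00     2,110.9949    14,776.9644
  8    52,750.00    38,991.5462   311,932.3693
  Σ                 57,410.4628   380,284.9221
Price P = Σ PV = 57,410.4628.
Macaulay duration = Σ(t·PV) / P = 380,284.9221 / 57,410.4628 = 6.62397 years.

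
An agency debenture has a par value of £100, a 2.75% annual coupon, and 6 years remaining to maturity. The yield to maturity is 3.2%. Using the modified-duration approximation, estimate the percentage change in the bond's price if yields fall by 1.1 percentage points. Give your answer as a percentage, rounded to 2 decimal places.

Periodic yield y = 0.032. Modified duration first:
  t   CF        PV=CF/(1+0.032)^t    t·PV
  1         2.75         2.6647         2.6647
  2         2.75         2.5821         5.1642
  3         2.75         2.5020         7.5061
  4         2.75         2.4245         9.6978
  5         2.75         2.3493        11.7464
  6       102.75        85.0557       510.3345
  Σ                     97.5783       547.1137
P = 97.5783; D_Mac = 5.60692 yrs; D_mod = 5.60692/(1+0.032) = 5.43306 yrs.
ΔP/P ≈ -D_mod · Δy = -5.43306 × (-0.011) = +0.059764 = +5.9764%.

+5.98%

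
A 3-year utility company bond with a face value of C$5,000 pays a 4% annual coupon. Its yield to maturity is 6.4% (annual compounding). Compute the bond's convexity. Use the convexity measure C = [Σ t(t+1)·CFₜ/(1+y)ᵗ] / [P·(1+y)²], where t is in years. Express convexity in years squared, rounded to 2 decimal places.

10.05

With y = 0.064:
  t   CF        PV=CF/(1+0.064)^t    t·PV        t(t+1)·PV
  1       200.00       187.9699       187.9699         375.9398
  2       200.00       176.6635       353.3269       1,059.9808
  3     5,200.00     4,316.9643    12,950.8930      51,803.5719
  Σ                  4,681.5977    13,492.1898      53,239.4925
P = 4,681.5977.
Convexity = Σ t(t+1)·PV / [P·(1+y)²] = 53,239.4925 / (4,681.5977 × 1.132096) = 10.04515.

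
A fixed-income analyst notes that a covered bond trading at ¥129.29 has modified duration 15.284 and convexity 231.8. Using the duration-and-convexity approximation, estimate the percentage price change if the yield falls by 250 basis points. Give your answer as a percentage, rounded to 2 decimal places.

Duration effect: -D_mod·Δy = -15.284 × (-0.025) = +0.382100
Convexity effect: ½·C·(Δy)² = 0.5 × 231.8 × (-0.025)² = +0.0724375
ΔP/P ≈ +0.382100 + 0.0724375 = +0.4545375
= +45.45375%.

+45.45%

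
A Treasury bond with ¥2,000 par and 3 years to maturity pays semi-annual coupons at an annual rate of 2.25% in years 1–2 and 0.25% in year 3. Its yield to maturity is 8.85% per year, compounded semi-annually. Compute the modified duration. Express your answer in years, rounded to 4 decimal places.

Periodic yield y = 0.04425. First find Macaulay duration:
  t   CF        PV=CF/(1+0.04425)^t    t·PV
  1        22.50        21.5466        21.5466
  2        22.50        20.6335        41.2671
  3        22.50        19.7592        59.2776
  4        22.50        18.9219        75.6876
  5         2.50         2.0133        10.0667
  6     2,002.50     1,544.3496     9,266.0976
  Σ                  1,627.2241     9,473.9431
P = 1,627.2241; Macaulay duration = 9,473.9431 / 1,627.2241 = 5.82215 half-year periods = 2.91108 years.
Modified duration = D_Mac / (1 + y) = 2.91108 / 1.04425 = 2.78772 years.

2.7877 years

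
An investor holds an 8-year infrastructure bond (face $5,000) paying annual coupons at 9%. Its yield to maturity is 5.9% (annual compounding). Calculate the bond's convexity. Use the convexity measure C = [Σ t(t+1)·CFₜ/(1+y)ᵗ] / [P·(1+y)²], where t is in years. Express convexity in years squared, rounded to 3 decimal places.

With y = 0.059:
  t   CF        PV=CF/(1+0.059)^t    t·PV        t(t+1)·PV
  1       450.00       424.9292       424.9292         849.8584
  2       450.00       401.2551       802.5103       2,407.5308
  3       450.00       378.9000     1,136.7001       4,546.8003
  4       450.00       357.7904     1,431.1616       7,155.8078
  5       450.00       337.8568     1,689.2842      10,135.7051
  6       450.00       319.0338     1,914.2030      13,399.4213
  7       450.00       301.2595     2,108.8167      16,870.5336
  8     5,450.00     3,445.3141    27,562.5128     248,062.6151
  Σ                  5,966.3390    37,070.1178     303,428.2725
P = 5,966.3390.
Convexity = Σ t(t+1)·PV / [P·(1+y)²] = 303,428.2725 / (5,966.3390 × 1.121481) = 45.34780.

45.348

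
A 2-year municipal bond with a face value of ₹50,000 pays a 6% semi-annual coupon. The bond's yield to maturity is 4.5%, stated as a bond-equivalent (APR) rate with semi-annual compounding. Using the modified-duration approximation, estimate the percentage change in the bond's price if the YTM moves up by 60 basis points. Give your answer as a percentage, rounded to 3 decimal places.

Periodic yield y = 0.0225. Modified duration first:
  t   CF        PV=CF/(1+0.0225)^t    t·PV
  1     1,500.00     1,466.9927     1,466.9927
  2     1,500.00     1,434.7117     2,869.4233
  3     1,500.00     1,403.1410     4,209.4229
  4    51,500.00    47,114.4323   188,457.7291
  Σ                 51,419.2776   197,003.5680
P = 51,419.2776; D_Mac = 3.83132 half-year periods = 1.91566 yrs; D_mod = 1.91566/(1+0.0225) = 1.87350 yrs.
ΔP/P ≈ -D_mod · Δy = -1.87350 × (+0.006) = -0.011241 = -1.1241%.

-1.124%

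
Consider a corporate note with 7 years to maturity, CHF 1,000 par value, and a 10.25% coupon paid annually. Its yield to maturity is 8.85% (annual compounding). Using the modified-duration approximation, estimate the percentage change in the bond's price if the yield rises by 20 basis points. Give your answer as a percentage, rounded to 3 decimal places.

-0.989%

Periodic yield y = 0.0885. Modified duration first:
  t   CF        PV=CF/(1+0.0885)^t    t·PV
  1       102.50        94.1663        94.1663
  2       102.50        86.5101       173.0203
  3       102.50        79.4765       238.4294
  4       102.50        73.0147       292.0587
  5       102.50        67.0782       335.3912
  6       102.50        61.6245       369.7469
  7     1,102.50       608.9471     4,262.6297
  Σ                  1,070.8174     5,765.4424
P = 1,070.8174; D_Mac = 5.38415 yrs; D_mod = 5.38415/(1+0.0885) = 4.94639 yrs.
ΔP/P ≈ -D_mod · Δy = -4.94639 × (+0.002) = -0.009893 = -0.9893%.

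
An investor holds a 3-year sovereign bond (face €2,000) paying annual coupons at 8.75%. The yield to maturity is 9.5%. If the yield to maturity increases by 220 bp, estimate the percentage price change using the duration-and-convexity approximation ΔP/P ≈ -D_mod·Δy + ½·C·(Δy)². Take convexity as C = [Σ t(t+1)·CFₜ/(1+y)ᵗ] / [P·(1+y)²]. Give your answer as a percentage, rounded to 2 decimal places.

With y = 0.095:
  t   CF        PV=CF/(1+0.095)^t    t·PV        t(t+1)·PV
  1       175.00       159.8174       159.8174         319.6347
  2       175.00       145.9519       291.9038         875.7115
  3     2,175.00     1,656.5971     4,969.7914      19,879.1655
  Σ                  1,962.3664     5,421.5126      21,074.5117
P = 1,962.3664; D_Mac = 2.76274 yrs; D_mod = 2.52305 yrs; C = 8.95672.
Duration effect: -2.52305 × (+0.022) = -0.055507
Convexity effect: 0.5 × 8.95672 × (0.022)² = +0.0021675
ΔP/P ≈ -0.055507 + 0.0021675 = -0.053340 = -5.3340%.

-5.33%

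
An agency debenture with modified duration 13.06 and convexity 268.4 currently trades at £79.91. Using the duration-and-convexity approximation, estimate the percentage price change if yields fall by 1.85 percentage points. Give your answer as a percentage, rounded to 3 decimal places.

+28.754%

Duration effect: -D_mod·Δy = -13.06 × (-0.0185) = +0.241610
Convexity effect: ½·C·(Δy)² = 0.5 × 268.4 × (-0.0185)² = +0.04592995
ΔP/P ≈ +0.241610 + 0.04592995 = +0.28753995
= +28.753995%.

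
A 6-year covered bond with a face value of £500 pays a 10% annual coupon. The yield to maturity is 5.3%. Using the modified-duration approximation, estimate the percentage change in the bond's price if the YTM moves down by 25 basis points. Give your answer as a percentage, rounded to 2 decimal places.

+1.17%

Periodic yield y = 0.053. Modified duration first:
  t   CF        PV=CF/(1+0.053)^t    t·PV
  1        50.00        47.4834        47.4834
  2        50.00        45.0934        90.1869
  3        50.00        42.8238       128.4713
  4        50.00        40.6683       162.6734
  5        50.00        38.6214       193.1071
  6       550.00       403.4525     2,420.7153
  Σ                    618.1429     3,042.6373
P = 618.1429; D_Mac = 4.92222 yrs; D_mod = 4.92222/(1+0.053) = 4.67448 yrs.
ΔP/P ≈ -D_mod · Δy = -4.67448 × (-0.0025) = +0.011686 = +1.1686%.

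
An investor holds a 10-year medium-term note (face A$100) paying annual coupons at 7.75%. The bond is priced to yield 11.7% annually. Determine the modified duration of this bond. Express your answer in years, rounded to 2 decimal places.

Periodic yield y = 0.117. First find Macaulay duration:
  t   CF        PV=CF/(1+0.117)^t    t·PV
  1         7.75         6.9382         6.9382
  2         7.75         6.2115        12.4230
  3         7.75         5.5609        16.6826
  4         7.75         4.9784        19.9136
  5         7.75         4.4569        22.2847
  6         7.75         3.9901        23.9405
  7         7.75         3.5721        25.0050
  8         7.75         3.1980        25.5839
  9         7.75         2.8630        25.7671
  10      107.75        35.6357       356.3572
  Σ                     77.4049       534.8958
P = 77.4049; Macaulay duration = 534.8958 / 77.4049 = 6.91036 years.
Modified duration = D_Mac / (1 + y) = 6.91036 / 1.117 = 6.18654 years.

6.19 years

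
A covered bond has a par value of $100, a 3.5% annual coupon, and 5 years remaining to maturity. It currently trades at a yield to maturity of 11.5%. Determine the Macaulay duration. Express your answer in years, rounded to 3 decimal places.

4.600 years

Periodic yield y = 0.115. Discount each cash flow and weight by its year:
  t   CF        PV=CF/(1+0.115)^t    t·PV
  1         3.50         3.1390         3.1390
  2         3.50         2.8153         5.6305
  3         3.50         2.5249         7.5747
  4         3.50         2.2645         9.0579
  5       103.50        60.0573       300.2866
  Σ                     70.8010       325.6888
Price P = Σ PV = 70.8010.
Macaulay duration = Σ(t·PV) / P = 325.6888 / 70.8010 = 4.60006 years.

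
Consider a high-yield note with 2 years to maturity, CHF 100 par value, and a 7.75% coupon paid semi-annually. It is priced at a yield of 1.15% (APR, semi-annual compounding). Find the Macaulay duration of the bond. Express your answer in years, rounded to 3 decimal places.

1.898 years

Periodic yield y = 0.00575. Discount each cash flow and weight by its period:
  t   CF        PV=CF/(1+0.00575)^t    t·PV
  1        3.875         3.8528         3.8528
  2        3.875         3.8308         7.6616
  3        3.875         3.8089        11.4268
  4      103.875       101.5198       406.0793
  Σ                    113.0124       429.0205
Price P = Σ PV = 113.0124.
Macaulay duration = Σ(t·PV) / P = 429.0205 / 113.0124 = 3.79623 half-year periods.
In years: 3.79623 / 2 = 1.89811 years.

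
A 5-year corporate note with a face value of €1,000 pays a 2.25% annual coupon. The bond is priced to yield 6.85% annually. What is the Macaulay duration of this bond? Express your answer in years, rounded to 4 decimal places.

4.7564 years

Periodic yield y = 0.0685. Discount each cash flow and weight by its year:
  t   CF        PV=CF/(1+0.0685)^t    t·PV
  1        22.50        21.0576        21.0576
  2        22.50        19.7076        39.4152
  3        22.50        18.4442        55.3325
  4        22.50        17.2617        69.0469
  5     1,022.50       734.1599     3,670.7997
  Σ                    810.6310     3,855.6519
Price P = Σ PV = 810.6310.
Macaulay duration = Σ(t·PV) / P = 3,855.6519 / 810.6310 = 4.75636 years.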